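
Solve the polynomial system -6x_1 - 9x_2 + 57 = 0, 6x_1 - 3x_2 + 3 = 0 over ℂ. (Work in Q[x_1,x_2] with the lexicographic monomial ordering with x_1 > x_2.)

{(2, 5)}

Compute a lex Gröbner basis by Buchberger's algorithm.
f_1 = -6x_1 - 9x_2 + 57, LT = x_1.
f_2 = 6x_1 - 3x_2 + 3, LT = x_1.

S(f_1,f_2): lcm = x_1. S = 2x_2 - 10.
  leading term x_2: no divisor's leading term divides it; move 2x_2 to the remainder.
  leading term 1: no divisor's leading term divides it; move -10 to the remainder.
  remainder 2x_2 - 10 ≠ 0; add h_3 = 2x_2 - 10 to the basis.

S(f_1,h_3): leading monomials are coprime, so the S-polynomial reduces to 0 (Buchberger's first criterion).
S(f_2,h_3): leading monomials are coprime, so the S-polynomial reduces to 0 (Buchberger's first criterion).
Every S-polynomial of the final basis reduces to 0, so we have a Gröbner basis.
Inter-reduce: drop elements whose leading term is divisible by another's, tail-reduce, and make monic.
Reduced Gröbner basis: {x_1 - 2, x_2 - 5}.

A lex Gröbner basis eliminates variables successively. Here x_2 - 5 depends only on x_2, with roots {5}; lifting each root through the earlier basis elements recovers the full solutions.
  x_2 = 5: the earlier basis element becomes x_1 - 2 = 0, giving x_1 = 2 — point (2, 5).
Each listed point satisfies every original equation (direct substitution).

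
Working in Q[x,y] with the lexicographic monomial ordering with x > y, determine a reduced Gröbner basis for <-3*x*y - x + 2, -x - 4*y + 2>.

This is the nonlinear analogue of row-reducing a linear system.

f_1 = -3*x*y - x + 2, LT = x*y.
f_2 = -x - 4*y + 2, LT = x.

S(f_1,f_2): lcm = x*y. S = 1/3*x - 4*y**2 + 2*y - 2/3.
  reduce S modulo (f_1, f_2):
  remainder -4*y**2 + 2/3*y ≠ 0; add g_3 = -4*y**2 + 2/3*y to the basis.

The other S-polynomials (S(f_1,g_3), S(f_2,g_3)) all reduce to 0 modulo the current basis, so we have a Gröbner basis.
Inter-reduce: drop elements whose leading term is divisible by another's, tail-reduce, and make monic.

G = {x + 4*y - 2, y**2 - 1/6*y}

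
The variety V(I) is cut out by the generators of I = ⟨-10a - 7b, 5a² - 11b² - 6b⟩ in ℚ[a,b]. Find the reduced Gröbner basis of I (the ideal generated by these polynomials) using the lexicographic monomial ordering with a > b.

G = {a + 7/10b, b² + 40/57b}

f_1 = -10a - 7b, LT = a.
f_2 = 5a² - 11b² - 6b, LT = a².

S(f_1,f_2): lcm = a². S = 7/10ab + 11/5b² + 6/5b.
  leading term ab: subtract (-7/100b)·f_1 from 7/10ab + 11/5b² + 6/5b → 171/100b² + 6/5b
  leading term b²: no divisor's leading term divides it; move 171/100b² to the remainder.
  leading term b: no divisor's leading term divides it; move 6/5b to the remainder.
  remainder 171/100b² + 6/5b ≠ 0; add g_3 = 171/100b² + 6/5b to the basis.

The other S-polynomials (S(f_1,g_3), S(f_2,g_3)) all reduce to 0 modulo the current basis, so we have a Gröbner basis.
Inter-reduce: drop elements whose leading term is divisible by another's, tail-reduce, and make monic.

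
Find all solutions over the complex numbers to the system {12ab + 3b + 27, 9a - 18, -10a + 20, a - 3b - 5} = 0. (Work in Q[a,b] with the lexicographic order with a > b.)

{(2, -1)}

Compute a lex Gröbner basis by Buchberger's algorithm.
f_1 = 12ab + 3b + 27, LT = ab.
f_2 = 9a - 18, LT = a.
f_3 = -10a + 20, LT = a.
f_4 = a - 3b - 5, LT = a.

S(f_1,f_2): lcm = ab. S = \tfrac{9}{4}b + \tfrac{9}{4}.
  reduce S modulo (f_1, f_2, f_3, f_4):
  remainder \tfrac{9}{4}b + \tfrac{9}{4} ≠ 0; add h_5 = \tfrac{9}{4}b + \tfrac{9}{4} to the basis.

The other S-polynomials (S(f_1,f_3), S(f_1,f_4), S(f_2,f_3), S(f_2,f_4), S(f_3,f_4), S(f_1,h_5), S(f_2,h_5), S(f_3,h_5), S(f_4,h_5)) all reduce to 0 modulo the current basis, so we have a Gröbner basis.
Inter-reduce: drop elements whose leading term is divisible by another's, tail-reduce, and make monic.
Reduced Gröbner basis: {a - 2, b + 1}.

Elimination: the polynomial b + 1 lies in the elimination ideal for b, so b ∈ {-1}. For each such b, the remaining basis elements (now univariate) give the rest of the solution.
  b = -1: the earlier basis element becomes a - 2 = 0, giving a = 2 — point (2, -1).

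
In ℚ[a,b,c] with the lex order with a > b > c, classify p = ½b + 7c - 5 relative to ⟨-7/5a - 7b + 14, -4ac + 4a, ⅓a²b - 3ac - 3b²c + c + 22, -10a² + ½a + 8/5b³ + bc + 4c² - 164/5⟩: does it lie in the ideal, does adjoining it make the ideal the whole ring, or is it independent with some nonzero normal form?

Adjoining ½b + 7c - 5 makes the ideal the whole ring: the system is inconsistent.

First compute the reduced Gröbner basis of I by Buchberger's algorithm.
f_1 = -7/5a - 7b + 14, LT = a.
f_2 = -4ac + 4a, LT = ac.
f_3 = ⅓a²b - 3ac - 3b²c + c + 22, LT = a²b.
f_4 = -10a² + ½a + 8/5b³ + bc + 4c² - 164/5, LT = a².

S(f_1,f_2): lcm = ac. S = a + 5bc - 10c.
  reduce S modulo (f_1, f_2, f_3, f_4):
  remainder 5bc - 5b - 10c + 10 ≠ 0; add h_5 = 5bc - 5b - 10c + 10 to the basis.

S(f_1,f_3): lcm = a²b. S = 5ab² - 10ab + 9ac + 9b²c - 3c - 66.
  reduce S modulo (f_1, f_2, f_3, f_4, h_5):
  remainder -25b³ + 109b² - 145b + 33c - 12 ≠ 0; add h_6 = -25b³ + 109b² - 145b + 33c - 12 to the basis.

S(f_1,f_4): lcm = a². S = 5ab - 199/20a + 4/25b³ + 1/10bc + ⅖c² - 82/25.
  reduce S modulo (f_1, f_2, f_3, f_4, h_5, h_6):
  remainder -15189/625b² + 49461/500b + ⅖c² + 257/625c - 128821/1250 ≠ 0; add h_7 = -15189/625b² + 49461/500b + ⅖c² + 257/625c - 128821/1250 to the basis.

S(f_2,f_3): lcm = a²bc. S = -a²b + 9ac² + 9b²c² - 3c² - 66c.
  reduce S modulo (f_1, f_2, f_3, f_4, h_5, h_6, h_7):
  remainder 33c² - 99c + 66 ≠ 0; add h_8 = 33c² - 99c + 66 to the basis.

S(f_3,f_4): lcm = a²b. S = 1/20ab - 9ac + 4/25b⁴ - 89/10b²c + ⅖bc² - 82/25b + 3c + 66.
  reduce S modulo (f_1, f_2, f_3, f_4, h_5, h_6, h_7, h_8):
  remainder 509674967/50630000b - 371159307/12657500c + 974962261/25315000 ≠ 0; add h_9 = 509674967/50630000b - 371159307/12657500c + 974962261/25315000 to the basis.

S(f_3,h_7): lcm = a²b². S = 82435/20252a²b + 250/15189a²c² + 257/15189a²c - 128821/30378a² - 9abc - 9b³c + 3bc + 66b.
  reduce S modulo (f_1, f_2, f_3, f_4, h_5, h_6, h_7, h_8, h_9):
  remainder 8423935862072825/92897436885156c - 8423935862072825/46448718442578 ≠ 0; add h_10 = 8423935862072825/92897436885156c - 8423935862072825/46448718442578 to the basis.

The other S-polynomials (S(f_2,f_4), S(f_1,h_5), S(f_2,h_5), S(f_3,h_5), S(f_4,h_5), S(f_1,h_6), S(f_2,h_6), S(f_3,h_6), S(f_4,h_6), S(h_5,h_6), S(f_1,h_7), S(f_2,h_7), S(f_4,h_7), S(h_5,h_7), S(h_6,h_7), S(f_1,h_8), S(f_2,h_8), S(f_3,h_8), S(f_4,h_8), S(h_5,h_8), S(h_6,h_8), S(h_7,h_8), S(f_1,h_9), S(f_2,h_9), S(f_3,h_9), S(f_4,h_9), S(h_5,h_9), S(h_6,h_9), S(h_7,h_9), S(h_8,h_9), S(f_1,h_10), S(f_2,h_10), S(f_3,h_10), S(f_4,h_10), S(h_5,h_10), S(h_6,h_10), S(h_7,h_10), S(h_8,h_10), S(h_9,h_10)) all reduce to 0 modulo the current basis, so we have a Gröbner basis.
Inter-reduce: drop elements whose leading term is divisible by another's, tail-reduce, and make monic.
Reduced Gröbner basis: {a, b - 2, c - 2}.
Label its elements g_1 = a, g_2 = b - 2, g_3 = c - 2.

Reduce p = ½b + 7c - 5 modulo G:
  leading term b: subtract (½)·g_2 from ½b + 7c - 5 → 7c - 4
  leading term c: subtract (7)·g_3 from 7c - 4 → 10
  leading term 1: no divisor's leading term divides it; move 10 to the remainder.
  normal form = 10.
The normal form is nonzero, so p ∉ I. Since p minus its normal form lies in I, I + (p) = I + (r) where r = 10; decide whether this ideal is the whole ring.
Here r = 10 is a nonzero constant, hence a unit: 1 ∈ I + (p), the Gröbner basis of I + (p) is {1}, and the enlarged system has no common solution — adjoining p is inconsistent.

The remainder on division by a Gröbner basis is unique — it is the normal form.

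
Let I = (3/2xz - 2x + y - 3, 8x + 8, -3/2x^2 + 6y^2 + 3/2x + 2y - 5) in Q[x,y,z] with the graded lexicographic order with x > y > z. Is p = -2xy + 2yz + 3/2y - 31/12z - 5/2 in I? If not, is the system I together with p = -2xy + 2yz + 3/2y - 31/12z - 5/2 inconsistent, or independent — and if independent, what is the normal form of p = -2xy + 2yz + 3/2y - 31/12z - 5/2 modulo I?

Adjoining -2xy + 2yz + 3/2y - 31/12z - 5/2 makes the ideal the whole ring: the system is inconsistent.

First compute the reduced Gröbner basis of I by Buchberger's algorithm.
f_1 = 3/2xz - 2x + y - 3, LT = xz.
f_2 = 8x + 8, LT = x.
f_3 = -3/2x^2 + 6y^2 + 3/2x + 2y - 5, LT = x^2.

S(f_1,f_2): lcm = xz. S = -4/3x + 2/3y - z - 2.
  leading term x: subtract (-1/6)·f_2 from -4/3x + 2/3y - z - 2 → 2/3y - z - 2/3
  leading term y: no divisor's leading term divides it; move 2/3y to the remainder.
  leading term z: no divisor's leading term divides it; move -z to the remainder.
  leading term 1: no divisor's leading term divides it; move -2/3 to the remainder.
  remainder 2/3y - z - 2/3 ≠ 0; add h_4 = 2/3y - z - 2/3 to the basis.

S(f_1,f_3): lcm = x^2z. S = 4y^2z - 4/3x^2 + 2/3xy + xz + 4/3yz - 2x - 10/3z.
  leading term y^2z: subtract (6yz)·h_4 from 4y^2z - 4/3x^2 + 2/3xy + xz + 4/3yz - 2x - 10/3z → 6yz^2 - 4/3x^2 + 2/3xy + xz + 16/3yz - 2x - 10/3z
  leading term yz^2: subtract (9z^2)·h_4 from 6yz^2 - 4/3x^2 + 2/3xy + xz + 16/3yz - 2x - 10/3z → 9z^3 - 4/3x^2 + 2/3xy + xz + 16/3yz + 6z^2 - 2x - 10/3z
  leading term z^3: no divisor's leading term divides it; move 9z^3 to the remainder.
  leading term x^2: subtract (-1/6x)·f_2 from -4/3x^2 + 2/3xy + xz + 16/3yz + 6z^2 - 2x - 10/3z → 2/3xy + xz + 16/3yz + 6z^2 - 2/3x - 10/3z
  leading term xy: subtract (1/12y)·f_2 from 2/3xy + xz + 16/3yz + 6z^2 - 2/3x - 10/3z → xz + 16/3yz + 6z^2 - 2/3x - 2/3y - 10/3z
  leading term xz: subtract (2/3)·f_1 from xz + 16/3yz + 6z^2 - 2/3x - 2/3y - 10/3z → 16/3yz + 6z^2 + 2/3x - 4/3y - 10/3z + 2
  leading term yz: subtract (8z)·h_4 from 16/3yz + 6z^2 + 2/3x - 4/3y - 10/3z + 2 → 14z^2 + 2/3x - 4/3y + 2z + 2
  leading term z^2: no divisor's leading term divides it; move 14z^2 to the remainder.
  leading term x: subtract (1/12)·f_2 from 2/3x - 4/3y + 2z + 2 → -4/3y + 2z + 4/3
  leading term y: subtract (-2)·h_4 from -4/3y + 2z + 4/3 → 0
  remainder 9z^3 + 14z^2 ≠ 0; add h_5 = 9z^3 + 14z^2 to the basis.

S(f_2,f_3): lcm = x^2. S = 4y^2 + 2x + 4/3y - 10/3.
  leading term y^2: subtract (6y)·h_4 from 4y^2 + 2x + 4/3y - 10/3 → 6yz + 2x + 16/3y - 10/3
  leading term yz: subtract (9z)·h_4 from 6yz + 2x + 16/3y - 10/3 → 9z^2 + 2x + 16/3y + 6z - 10/3
  leading term z^2: no divisor's leading term divides it; move 9z^2 to the remainder.
  leading term x: subtract (1/4)·f_2 from 2x + 16/3y + 6z - 10/3 → 16/3y + 6z - 16/3
  leading term y: subtract (8)·h_4 from 16/3y + 6z - 16/3 → 14z
  leading term z: no divisor's leading term divides it; move 14z to the remainder.
  remainder 9z^2 + 14z ≠ 0; add h_6 = 9z^2 + 14z to the basis.

The other S-polynomials (S(f_1,h_4), S(f_2,h_4), S(f_3,h_4), S(f_1,h_5), S(f_2,h_5), S(f_3,h_5), S(h_4,h_5), S(f_1,h_6), S(f_2,h_6), S(f_3,h_6), S(h_4,h_6), S(h_5,h_6)) all reduce to 0 modulo the current basis, so we have a Gröbner basis.
Inter-reduce: drop elements whose leading term is divisible by another's, tail-reduce, and make monic.
Reduced Gröbner basis: {z^2 + 14/9z, x + 1, y - 3/2z - 1}.
Label its elements g_1 = z^2 + 14/9z, g_2 = x + 1, g_3 = y - 3/2z - 1.

Reduce p = -2xy + 2yz + 3/2y - 31/12z - 5/2 modulo G:
  leading term xy: subtract (-2y)·g_2 from -2xy + 2yz + 3/2y - 31/12z - 5/2 → 2yz + 7/2y - 31/12z - 5/2
  leading term yz: subtract (2z)·g_3 from 2yz + 7/2y - 31/12z - 5/2 → 3z^2 + 7/2y - 7/12z - 5/2
  leading term z^2: subtract (3)·g_1 from 3z^2 + 7/2y - 7/12z - 5/2 → 7/2y - 21/4z - 5/2
  leading term y: subtract (7/2)·g_3 from 7/2y - 21/4z - 5/2 → 1
  leading term 1: no divisor's leading term divides it; move 1 to the remainder.
  normal form = 1.
The normal form is nonzero, so p ∉ I. Since p minus its normal form lies in I, I + (p) = I + (r) where r = 1; decide whether this ideal is the whole ring.
Here r = 1 is a nonzero constant, hence a unit: 1 ∈ I + (p), the Gröbner basis of I + (p) is {1}, and the enlarged system has no common solution — adjoining p is inconsistent.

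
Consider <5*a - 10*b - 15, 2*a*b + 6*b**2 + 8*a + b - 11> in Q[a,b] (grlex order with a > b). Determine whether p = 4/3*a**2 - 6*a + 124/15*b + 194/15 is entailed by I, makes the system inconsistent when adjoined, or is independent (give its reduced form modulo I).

4/3*a**2 - 6*a + 124/15*b + 194/15 lies in I (it reduces to 0).

First compute the reduced Gröbner basis of I by Buchberger's algorithm.
f_1 = 5*a - 10*b - 15, LT = a.
f_2 = 2*a*b + 6*b**2 + 8*a + b - 11, LT = a*b.

S(f_1,f_2): lcm = a*b. S = -5*b**2 - 4*a - 7/2*b + 11/2.
  reduce S modulo (f_1, f_2):
  remainder -5*b**2 - 23/2*b - 13/2 ≠ 0; add h_3 = -5*b**2 - 23/2*b - 13/2 to the basis.

The other S-polynomials (S(f_1,h_3), S(f_2,h_3)) all reduce to 0 modulo the current basis, so we have a Gröbner basis.
Inter-reduce: drop elements whose leading term is divisible by another's, tail-reduce, and make monic.
Reduced Gröbner basis: {b**2 + 23/10*b + 13/10, a - 2*b - 3}.
Label its elements g_1 = b**2 + 23/10*b + 13/10, g_2 = a - 2*b - 3.

Reduce p = 4/3*a**2 - 6*a + 124/15*b + 194/15 modulo G:
  leading term a**2: subtract (4/3*a)·g_2 from 4/3*a**2 - 6*a + 124/15*b + 194/15 → 8/3*a*b - 2*a + 124/15*b + 194/15
  leading term a*b: subtract (8/3*b)·g_2 from 8/3*a*b - 2*a + 124/15*b + 194/15 → 16/3*b**2 - 2*a + 244/15*b + 194/15
  leading term b**2: subtract (16/3)·g_1 from 16/3*b**2 - 2*a + 244/15*b + 194/15 → -2*a + 4*b + 6
  leading term a: subtract (-2)·g_2 from -2*a + 4*b + 6 → 0
  normal form = 0.
Since the normal form is 0, p ∈ I.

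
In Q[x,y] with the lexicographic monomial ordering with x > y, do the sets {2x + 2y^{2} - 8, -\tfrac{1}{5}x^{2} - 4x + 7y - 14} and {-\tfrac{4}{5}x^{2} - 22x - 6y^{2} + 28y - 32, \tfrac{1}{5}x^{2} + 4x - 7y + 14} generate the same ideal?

Yes, the ideals are equal.

Since reduced Gröbner bases are canonical representatives of ideals under a given ordering, it suffices to compute and compare them.
Buchberger on the first generating set:
f_1 = 2x + 2y^{2} - 8, LT = x.
f_2 = -\tfrac{1}{5}x^{2} - 4x + 7y - 14, LT = x^{2}.

S(f_1,f_2): lcm = x^{2}. S = xy^{2} - 24x + 35y - 70.
  leading term xy^{2}: subtract (\tfrac{1}{2}y^{2})·f_1 from xy^{2} - 24x + 35y - 70 → -24x - y^{4} + 4y^{2} + 35y - 70
  leading term x: subtract (-12)·f_1 from -24x - y^{4} + 4y^{2} + 35y - 70 → -y^{4} + 28y^{2} + 35y - 166
  leading term y^{4}: no divisor's leading term divides it; move -y^{4} to the remainder.
  leading term y^{2}: no divisor's leading term divides it; move 28y^{2} to the remainder.
  leading term y: no divisor's leading term divides it; move 35y to the remainder.
  leading term 1: no divisor's leading term divides it; move -166 to the remainder.
  remainder -y^{4} + 28y^{2} + 35y - 166 ≠ 0; add g_3 = -y^{4} + 28y^{2} + 35y - 166 to the basis.

The other S-polynomials (S(f_1,g_3), S(f_2,g_3)) all reduce to 0 modulo the current basis, so we have a Gröbner basis.
Inter-reduce: drop elements whose leading term is divisible by another's, tail-reduce, and make monic.
Reduced Gröbner basis: {x + y^{2} - 4, y^{4} - 28y^{2} - 35y + 166}.

Buchberger on the second generating set:
h_1 = -\tfrac{4}{5}x^{2} - 22x - 6y^{2} + 28y - 32, LT = x^{2}.
h_2 = \tfrac{1}{5}x^{2} + 4x - 7y + 14, LT = x^{2}.

S(h_1,h_2): lcm = x^{2}. S = \tfrac{15}{2}x + \tfrac{15}{2}y^{2} - 30.
  leading term x: no divisor's leading term divides it; move \tfrac{15}{2}x to the remainder.
  leading term y^{2}: no divisor's leading term divides it; move \tfrac{15}{2}y^{2} to the remainder.
  leading term 1: no divisor's leading term divides it; move -30 to the remainder.
  remainder \tfrac{15}{2}x + \tfrac{15}{2}y^{2} - 30 ≠ 0; add k_3 = \tfrac{15}{2}x + \tfrac{15}{2}y^{2} - 30 to the basis.

S(h_1,k_3): lcm = x^{2}. S = -xy^{2} + \tfrac{63}{2}x + \tfrac{15}{2}y^{2} - 35y + 40.
  leading term xy^{2}: subtract (-\tfrac{2}{15}y^{2})·k_3 from -xy^{2} + \tfrac{63}{2}x + \tfrac{15}{2}y^{2} - 35y + 40 → \tfrac{63}{2}x + y^{4} + \tfrac{7}{2}y^{2} - 35y + 40
  leading term x: subtract (\tfrac{21}{5})·k_3 from \tfrac{63}{2}x + y^{4} + \tfrac{7}{2}y^{2} - 35y + 40 → y^{4} - 28y^{2} - 35y + 166
  leading term y^{4}: no divisor's leading term divides it; move y^{4} to the remainder.
  leading term y^{2}: no divisor's leading term divides it; move -28y^{2} to the remainder.
  leading term y: no divisor's leading term divides it; move -35y to the remainder.
  leading term 1: no divisor's leading term divides it; move 166 to the remainder.
  remainder y^{4} - 28y^{2} - 35y + 166 ≠ 0; add k_4 = y^{4} - 28y^{2} - 35y + 166 to the basis.

The other S-polynomials (S(h_2,k_3), S(h_1,k_4), S(h_2,k_4), S(k_3,k_4)) all reduce to 0 modulo the current basis, so we have a Gröbner basis.
Inter-reduce: drop elements whose leading term is divisible by another's, tail-reduce, and make monic.
Reduced Gröbner basis: {x + y^{2} - 4, y^{4} - 28y^{2} - 35y + 166}.

Same reduced basis, so the two generating sets span the same ideal.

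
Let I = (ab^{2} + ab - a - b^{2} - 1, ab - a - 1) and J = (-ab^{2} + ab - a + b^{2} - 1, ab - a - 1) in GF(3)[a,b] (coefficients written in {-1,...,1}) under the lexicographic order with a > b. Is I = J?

Two ideals are equal iff their reduced Gröbner bases coincide (the reduced basis is unique for a fixed ordering).
Buchberger on the first generating set:
f_1 = ab^{2} + ab - a - b^{2} - 1, LT = ab^{2}.
f_2 = ab - a - 1, LT = ab.

S(f_1,f_2): lcm = ab^{2}. S = -ab - a - b^{2} + b - 1.
  leading term ab: subtract (-1)·f_2 from -ab - a - b^{2} + b - 1 → a - b^{2} + b + 1
  leading term a: no divisor's leading term divides it; move a to the remainder.
  leading term b^{2}: no divisor's leading term divides it; move -b^{2} to the remainder.
  leading term b: no divisor's leading term divides it; move b to the remainder.
  leading term 1: no divisor's leading term divides it; move 1 to the remainder.
  remainder a - b^{2} + b + 1 ≠ 0; add g_3 = a - b^{2} + b + 1 to the basis.

S(f_1,g_3): lcm = ab^{2}. S = ab - a + b^{4} - b^{3} + b^{2} - 1.
  leading term ab: subtract (1)·f_2 from ab - a + b^{4} - b^{3} + b^{2} - 1 → b^{4} - b^{3} + b^{2}
  leading term b^{4}: no divisor's leading term divides it; move b^{4} to the remainder.
  leading term b^{3}: no divisor's leading term divides it; move -b^{3} to the remainder.
  leading term b^{2}: no divisor's leading term divides it; move b^{2} to the remainder.
  remainder b^{4} - b^{3} + b^{2} ≠ 0; add g_4 = b^{4} - b^{3} + b^{2} to the basis.

S(f_2,g_3): lcm = ab. S = -a + b^{3} - b^{2} - b - 1.
  leading term a: subtract (-1)·g_3 from -a + b^{3} - b^{2} - b - 1 → b^{3} + b^{2}
  leading term b^{3}: no divisor's leading term divides it; move b^{3} to the remainder.
  leading term b^{2}: no divisor's leading term divides it; move b^{2} to the remainder.
  remainder b^{3} + b^{2} ≠ 0; add g_5 = b^{3} + b^{2} to the basis.

The other S-polynomials (S(f_1,g_4), S(f_2,g_4), S(g_3,g_4), S(f_1,g_5), S(f_2,g_5), S(g_3,g_5), S(g_4,g_5)) all reduce to 0 modulo the current basis, so we have a Gröbner basis.
Inter-reduce: drop elements whose leading term is divisible by another's, tail-reduce, and make monic.
Reduced Gröbner basis: {a - b^{2} + b + 1, b^{3} + b^{2}}.

Buchberger on the second generating set:
h_1 = -ab^{2} + ab - a + b^{2} - 1, LT = ab^{2}.
h_2 = ab - a - 1, LT = ab.

S(h_1,h_2): lcm = ab^{2}. S = a - b^{2} + b + 1.
  leading term a: no divisor's leading term divides it; move a to the remainder.
  leading term b^{2}: no divisor's leading term divides it; move -b^{2} to the remainder.
  leading term b: no divisor's leading term divides it; move b to the remainder.
  leading term 1: no divisor's leading term divides it; move 1 to the remainder.
  remainder a - b^{2} + b + 1 ≠ 0; add k_3 = a - b^{2} + b + 1 to the basis.

S(h_1,k_3): lcm = ab^{2}. S = -ab + a + b^{4} - b^{3} + b^{2} + 1.
  leading term ab: subtract (-1)·h_2 from -ab + a + b^{4} - b^{3} + b^{2} + 1 → b^{4} - b^{3} + b^{2}
  leading term b^{4}: no divisor's leading term divides it; move b^{4} to the remainder.
  leading term b^{3}: no divisor's leading term divides it; move -b^{3} to the remainder.
  leading term b^{2}: no divisor's leading term divides it; move b^{2} to the remainder.
  remainder b^{4} - b^{3} + b^{2} ≠ 0; add k_4 = b^{4} - b^{3} + b^{2} to the basis.

S(h_2,k_3): lcm = ab. S = -a + b^{3} - b^{2} - b - 1.
  leading term a: subtract (-1)·k_3 from -a + b^{3} - b^{2} - b - 1 → b^{3} + b^{2}
  leading term b^{3}: no divisor's leading term divides it; move b^{3} to the remainder.
  leading term b^{2}: no divisor's leading term divides it; move b^{2} to the remainder.
  remainder b^{3} + b^{2} ≠ 0; add k_5 = b^{3} + b^{2} to the basis.

The other S-polynomials (S(h_1,k_4), S(h_2,k_4), S(k_3,k_4), S(h_1,k_5), S(h_2,k_5), S(k_3,k_5), S(k_4,k_5)) all reduce to 0 modulo the current basis, so we have a Gröbner basis.
Inter-reduce: drop elements whose leading term is divisible by another's, tail-reduce, and make monic.
Reduced Gröbner basis: {a - b^{2} + b + 1, b^{3} + b^{2}}.

These coincide, so the ideals are equal.

Yes, the ideals are equal.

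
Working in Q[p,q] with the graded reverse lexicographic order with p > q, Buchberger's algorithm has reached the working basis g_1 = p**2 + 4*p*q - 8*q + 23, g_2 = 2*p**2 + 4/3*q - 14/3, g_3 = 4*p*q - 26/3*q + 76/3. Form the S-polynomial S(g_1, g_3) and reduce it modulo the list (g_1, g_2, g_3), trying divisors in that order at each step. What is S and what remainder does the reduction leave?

S(g_1, g_3) = 4*p*q**2 + 13/6*p*q - 8*q**2 - 19/3*p + 23*q; remainder on division = 2/3*q**2 - 19/3*p + 85/36*q - 247/18.

lcm(LM(g_1), LM(g_3)) = p**2*q.
S = (lcm/LT(g_1))·g_1 − (lcm/LT(g_3))·g_3 = 4*p*q**2 + 13/6*p*q - 8*q**2 - 19/3*p + 23*q.
Reduce S modulo (g_1, g_2, g_3) in that order:
  leading term p*q**2: subtract (q)·g_3 from 4*p*q**2 + 13/6*p*q - 8*q**2 - 19/3*p + 23*q → 13/6*p*q + 2/3*q**2 - 19/3*p - 7/3*q
  leading term p*q: subtract (13/24)·g_3 from 13/6*p*q + 2/3*q**2 - 19/3*p - 7/3*q → 2/3*q**2 - 19/3*p + 85/36*q - 247/18
  leading term q**2: no divisor's leading term divides it; move 2/3*q**2 to the remainder.
  leading term p: no divisor's leading term divides it; move -19/3*p to the remainder.
  leading term q: no divisor's leading term divides it; move 85/36*q to the remainder.
  leading term 1: no divisor's leading term divides it; move -247/18 to the remainder.
The remainder 2/3*q**2 - 19/3*p + 85/36*q - 247/18 is nonzero, so it would be added as the next basis element.
An S-polynomial is built so that the two leading terms cancel; whether anything survives reduction is exactly the Gröbner-basis criterion.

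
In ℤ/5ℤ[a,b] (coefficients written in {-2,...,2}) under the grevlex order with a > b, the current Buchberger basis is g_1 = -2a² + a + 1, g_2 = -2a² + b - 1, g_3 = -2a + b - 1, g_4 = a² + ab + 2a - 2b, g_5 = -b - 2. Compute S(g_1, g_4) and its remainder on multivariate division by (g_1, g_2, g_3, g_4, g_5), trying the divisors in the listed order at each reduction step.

lcm(LM(g_1), LM(g_4)) = a².
S = (lcm/LT(g_1))·g_1 − (lcm/LT(g_4))·g_4 = -ab + 2b + 2.
Reduce S modulo (g_1, g_2, g_3, g_4, g_5) in that order:
  leading term ab: subtract (-2b)·g_3 from -ab + 2b + 2 → 2b² + 2
  leading term b²: subtract (-2b)·g_5 from 2b² + 2 → b + 2
  leading term b: subtract (-1)·g_5 from b + 2 → 0
The remainder is 0, so this S-polynomial contributes no new basis element.
This is the inner loop of Buchberger's algorithm — each nonzero remainder becomes a new basis element.

S(g_1, g_4) = -ab + 2b + 2; remainder on division = 0.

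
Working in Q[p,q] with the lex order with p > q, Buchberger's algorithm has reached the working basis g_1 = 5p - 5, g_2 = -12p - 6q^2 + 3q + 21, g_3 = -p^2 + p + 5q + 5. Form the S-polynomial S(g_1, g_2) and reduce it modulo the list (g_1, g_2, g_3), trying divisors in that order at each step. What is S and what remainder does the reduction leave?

lcm(LM(g_1), LM(g_2)) = p.
S = (lcm/LT(g_1))·g_1 − (lcm/LT(g_2))·g_2 = -1/2q^2 + 1/4q + 3/4.
Reduce S modulo (g_1, g_2, g_3) in that order:
  leading term q^2: no divisor's leading term divides it; move -1/2q^2 to the remainder.
  leading term q: no divisor's leading term divides it; move 1/4q to the remainder.
  leading term 1: no divisor's leading term divides it; move 3/4 to the remainder.
The remainder -1/2q^2 + 1/4q + 3/4 is nonzero, so it would be added as the next basis element.

S(g_1, g_2) = -1/2q^2 + 1/4q + 3/4; remainder on division = -1/2q^2 + 1/4q + 3/4.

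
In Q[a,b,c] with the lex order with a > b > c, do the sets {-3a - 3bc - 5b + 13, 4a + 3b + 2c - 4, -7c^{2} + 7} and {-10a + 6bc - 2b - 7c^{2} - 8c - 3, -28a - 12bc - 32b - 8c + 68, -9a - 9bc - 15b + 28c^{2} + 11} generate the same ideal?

Yes, the ideals are equal.

Since reduced Gröbner bases are canonical representatives of ideals under a given ordering, it suffices to compute and compare them.
Buchberger on the first generating set:
f_1 = -3a - 3bc - 5b + 13, LT = a.
f_2 = 4a + 3b + 2c - 4, LT = a.
f_3 = -7c^{2} + 7, LT = c^{2}.

S(f_1,f_2): lcm = a. S = bc + \tfrac{11}{12}b - \tfrac{1}{2}c - \tfrac{10}{3}.
  reduce S modulo (f_1, f_2, f_3):
  remainder bc + \tfrac{11}{12}b - \tfrac{1}{2}c - \tfrac{10}{3} ≠ 0; add g_4 = bc + \tfrac{11}{12}b - \tfrac{1}{2}c - \tfrac{10}{3} to the basis.

S(f_3,g_4): lcm = bc^{2}. S = -\tfrac{11}{12}bc - b + \tfrac{1}{2}c^{2} + \tfrac{10}{3}c.
  reduce S modulo (f_1, f_2, f_3, g_4):
  remainder -\tfrac{23}{144}b + \tfrac{23}{8}c - \tfrac{23}{9} ≠ 0; add g_5 = -\tfrac{23}{144}b + \tfrac{23}{8}c - \tfrac{23}{9} to the basis.

The other S-polynomials (S(f_1,f_3), S(f_2,f_3), S(f_1,g_4), S(f_2,g_4), S(f_1,g_5), S(f_2,g_5), S(f_3,g_5), S(g_4,g_5)) all reduce to 0 modulo the current basis, so we have a Gröbner basis.
Inter-reduce: drop elements whose leading term is divisible by another's, tail-reduce, and make monic.
Reduced Gröbner basis: {a + 14c - 13, b - 18c + 16, c^{2} - 1}.

Buchberger on the second generating set:
h_1 = -10a + 6bc - 2b - 7c^{2} - 8c - 3, LT = a.
h_2 = -28a - 12bc - 32b - 8c + 68, LT = a.
h_3 = -9a - 9bc - 15b + 28c^{2} + 11, LT = a.

S(h_1,h_2): lcm = a. S = -\tfrac{36}{35}bc - \tfrac{33}{35}b + \tfrac{7}{10}c^{2} + \tfrac{18}{35}c + \tfrac{191}{70}.
  reduce S modulo (h_1, h_2, h_3):
  remainder -\tfrac{36}{35}bc - \tfrac{33}{35}b + \tfrac{7}{10}c^{2} + \tfrac{18}{35}c + \tfrac{191}{70} ≠ 0; add k_4 = -\tfrac{36}{35}bc - \tfrac{33}{35}b + \tfrac{7}{10}c^{2} + \tfrac{18}{35}c + \tfrac{191}{70} to the basis.

S(h_1,h_3): lcm = a. S = -\tfrac{8}{5}bc - \tfrac{22}{15}b + \tfrac{343}{90}c^{2} + \tfrac{4}{5}c + \tfrac{137}{90}.
  reduce S modulo (h_1, h_2, h_3, k_4):
  remainder \tfrac{49}{18}c^{2} - \tfrac{49}{18} ≠ 0; add k_5 = \tfrac{49}{18}c^{2} - \tfrac{49}{18} to the basis.

S(k_4,k_5): lcm = bc^{2}. S = \tfrac{11}{12}bc + b - \tfrac{49}{72}c^{3} - \tfrac{1}{2}c^{2} - \tfrac{191}{72}c.
  reduce S modulo (h_1, h_2, h_3, k_4, k_5):
  remainder \tfrac{23}{144}b - \tfrac{23}{8}c + \tfrac{23}{9} ≠ 0; add k_6 = \tfrac{23}{144}b - \tfrac{23}{8}c + \tfrac{23}{9} to the basis.

The other S-polynomials (S(h_2,h_3), S(h_1,k_4), S(h_2,k_4), S(h_3,k_4), S(h_1,k_5), S(h_2,k_5), S(h_3,k_5), S(h_1,k_6), S(h_2,k_6), S(h_3,k_6), S(k_4,k_6), S(k_5,k_6)) all reduce to 0 modulo the current basis, so we have a Gröbner basis.
Inter-reduce: drop elements whose leading term is divisible by another's, tail-reduce, and make monic.
Reduced Gröbner basis: {a + 14c - 13, b - 18c + 16, c^{2} - 1}.

Same reduced basis, so the two generating sets span the same ideal.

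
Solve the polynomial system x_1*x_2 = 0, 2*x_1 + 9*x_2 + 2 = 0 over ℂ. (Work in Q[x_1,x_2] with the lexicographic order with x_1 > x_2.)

{(0, -2/9), (-1, 0)}

Compute a lex Gröbner basis by Buchberger's algorithm.
f_1 = x_1*x_2, LT = x_1*x_2.
f_2 = 2*x_1 + 9*x_2 + 2, LT = x_1.

S(f_1,f_2): lcm = x_1*x_2. S = -9/2*x_2**2 - x_2.
  reduce S modulo (f_1, f_2):
  remainder -9/2*x_2**2 - x_2 ≠ 0; add h_3 = -9/2*x_2**2 - x_2 to the basis.

The other S-polynomials (S(f_1,h_3), S(f_2,h_3)) all reduce to 0 modulo the current basis, so we have a Gröbner basis.
Inter-reduce: drop elements whose leading term is divisible by another's, tail-reduce, and make monic.
Reduced Gröbner basis: {x_1 + 9/2*x_2 + 1, x_2**2 + 2/9*x_2}.

Since the basis is lex-ordered, x_2**2 + 2/9*x_2 is univariate in x_2. Its roots are {-2/9, 0}. Back-substituting each root into the other basis elements fixes the other coordinates.
  x_2 = -2/9: the earlier basis element becomes x_1 = 0, giving x_1 = 0 — point (0, -2/9).
  x_2 = 0: the earlier basis element becomes x_1 + 1 = 0, giving x_1 = -1 — point (-1, 0).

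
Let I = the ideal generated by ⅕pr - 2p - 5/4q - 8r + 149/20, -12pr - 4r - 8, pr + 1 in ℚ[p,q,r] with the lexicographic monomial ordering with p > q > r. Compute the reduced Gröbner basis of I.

f_1 = ⅕pr - 2p - 5/4q - 8r + 149/20, LT = pr.
f_2 = -12pr - 4r - 8, LT = pr.
f_3 = pr + 1, LT = pr.

S(f_1,f_2): lcm = pr. S = -10p - 25/4q - 121/3r + 439/12.
  leading term p: no divisor's leading term divides it; move -10p to the remainder.
  leading term q: no divisor's leading term divides it; move -25/4q to the remainder.
  leading term r: no divisor's leading term divides it; move -121/3r to the remainder.
  leading term 1: no divisor's leading term divides it; move 439/12 to the remainder.
  remainder -10p - 25/4q - 121/3r + 439/12 ≠ 0; add g_4 = -10p - 25/4q - 121/3r + 439/12 to the basis.

S(f_1,f_3): lcm = pr. S = -10p - 25/4q - 40r + 145/4.
  leading term p: subtract (1)·g_4 from -10p - 25/4q - 40r + 145/4 → ⅓r - ⅓
  leading term r: no divisor's leading term divides it; move ⅓r to the remainder.
  leading term 1: no divisor's leading term divides it; move -⅓ to the remainder.
  remainder ⅓r - ⅓ ≠ 0; add g_5 = ⅓r - ⅓ to the basis.

S(f_1,g_4): lcm = pr. S = -10p - ⅝qr - 25/4q - 121/30r² - 4361/120r + 149/4.
  leading term p: subtract (1)·g_4 from -10p - ⅝qr - 25/4q - 121/30r² - 4361/120r + 149/4 → -⅝qr - 121/30r² + 479/120r + ⅔
  leading term qr: subtract (-15/8q)·g_5 from -⅝qr - 121/30r² + 479/120r + ⅔ → -⅝q - 121/30r² + 479/120r + ⅔
  leading term q: no divisor's leading term divides it; move -⅝q to the remainder.
  leading term r²: subtract (-121/10r)·g_5 from -121/30r² + 479/120r + ⅔ → -1/24r + ⅔
  leading term r: subtract (-⅛)·g_5 from -1/24r + ⅔ → ⅝
  leading term 1: no divisor's leading term divides it; move ⅝ to the remainder.
  remainder -⅝q + ⅝ ≠ 0; add g_6 = -⅝q + ⅝ to the basis.

The other S-polynomials (S(f_2,f_3), S(f_2,g_4), S(f_3,g_4), S(f_1,g_5), S(f_2,g_5), S(f_3,g_5), S(g_4,g_5), S(f_1,g_6), S(f_2,g_6), S(f_3,g_6), S(g_4,g_6), S(g_5,g_6)) all reduce to 0 modulo the current basis, so we have a Gröbner basis.
Inter-reduce: drop elements whose leading term is divisible by another's, tail-reduce, and make monic.

G = {p + 1, q - 1, r - 1}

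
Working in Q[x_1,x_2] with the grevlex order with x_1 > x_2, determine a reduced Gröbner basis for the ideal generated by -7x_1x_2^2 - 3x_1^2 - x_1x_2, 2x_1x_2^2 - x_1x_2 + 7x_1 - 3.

Buchberger's algorithm terminates because the ascending chain of leading-term ideals stabilizes.

f_1 = -7x_1x_2^2 - 3x_1^2 - x_1x_2, LT = x_1x_2^2.
f_2 = 2x_1x_2^2 - x_1x_2 + 7x_1 - 3, LT = x_1x_2^2.

S(f_1,f_2): lcm = x_1x_2^2. S = 3/7x_1^2 + 9/14x_1x_2 - 7/2x_1 + 3/2.
  leading term x_1^2: no divisor's leading term divides it; move 3/7x_1^2 to the remainder.
  leading term x_1x_2: no divisor's leading term divides it; move 9/14x_1x_2 to the remainder.
  leading term x_1: no divisor's leading term divides it; move -7/2x_1 to the remainder.
  leading term 1: no divisor's leading term divides it; move 3/2 to the remainder.
  remainder 3/7x_1^2 + 9/14x_1x_2 - 7/2x_1 + 3/2 ≠ 0; add g_3 = 3/7x_1^2 + 9/14x_1x_2 - 7/2x_1 + 3/2 to the basis.

S(f_1,g_3): lcm = x_1^2x_2^2. S = -3/2x_1x_2^3 + 3/7x_1^3 + 1/7x_1^2x_2 + 49/6x_1x_2^2 - 7/2x_2^2.
  leading term x_1x_2^3: subtract (3/14x_2)·f_1 from -3/2x_1x_2^3 + 3/7x_1^3 + 1/7x_1^2x_2 + 49/6x_1x_2^2 - 7/2x_2^2 → 3/7x_1^3 + 11/14x_1^2x_2 + 176/21x_1x_2^2 - 7/2x_2^2
  leading term x_1^3: subtract (x_1)·g_3 from 3/7x_1^3 + 11/14x_1^2x_2 + 176/21x_1x_2^2 - 7/2x_2^2 → 1/7x_1^2x_2 + 176/21x_1x_2^2 + 7/2x_1^2 - 7/2x_2^2 - 3/2x_1
  leading term x_1^2x_2: subtract (1/3x_2)·g_3 from 1/7x_1^2x_2 + 176/21x_1x_2^2 + 7/2x_1^2 - 7/2x_2^2 - 3/2x_1 → 49/6x_1x_2^2 + 7/2x_1^2 + 7/6x_1x_2 - 7/2x_2^2 - 3/2x_1 - 1/2x_2
  leading term x_1x_2^2: subtract (-7/6)·f_1 from 49/6x_1x_2^2 + 7/2x_1^2 + 7/6x_1x_2 - 7/2x_2^2 - 3/2x_1 - 1/2x_2 → -7/2x_2^2 - 3/2x_1 - 1/2x_2
  leading term x_2^2: no divisor's leading term divides it; move -7/2x_2^2 to the remainder.
  leading term x_1: no divisor's leading term divides it; move -3/2x_1 to the remainder.
  leading term x_2: no divisor's leading term divides it; move -1/2x_2 to the remainder.
  remainder -7/2x_2^2 - 3/2x_1 - 1/2x_2 ≠ 0; add g_4 = -7/2x_2^2 - 3/2x_1 - 1/2x_2 to the basis.

S(f_2,g_3): lcm = x_1^2x_2^2. S = -3/2x_1x_2^3 - 1/2x_1^2x_2 + 49/6x_1x_2^2 + 7/2x_1^2 - 7/2x_2^2 - 3/2x_1.
  leading term x_1x_2^3: subtract (3/14x_2)·f_1 from -3/2x_1x_2^3 - 1/2x_1^2x_2 + 49/6x_1x_2^2 + 7/2x_1^2 - 7/2x_2^2 - 3/2x_1 → 1/7x_1^2x_2 + 176/21x_1x_2^2 + 7/2x_1^2 - 7/2x_2^2 - 3/2x_1
  leading term x_1^2x_2: subtract (1/3x_2)·g_3 from 1/7x_1^2x_2 + 176/21x_1x_2^2 + 7/2x_1^2 - 7/2x_2^2 - 3/2x_1 → 49/6x_1x_2^2 + 7/2x_1^2 + 7/6x_1x_2 - 7/2x_2^2 - 3/2x_1 - 1/2x_2
  leading term x_1x_2^2: subtract (-7/6)·f_1 from 49/6x_1x_2^2 + 7/2x_1^2 + 7/6x_1x_2 - 7/2x_2^2 - 3/2x_1 - 1/2x_2 → -7/2x_2^2 - 3/2x_1 - 1/2x_2
  leading term x_2^2: subtract (1)·g_4 from -7/2x_2^2 - 3/2x_1 - 1/2x_2 → 0
  remainder 0.

S(f_1,g_4): lcm = x_1x_2^2. S = 0.
  remainder 0.

S(f_2,g_4): lcm = x_1x_2^2. S = -3/7x_1^2 - 9/14x_1x_2 + 7/2x_1 - 3/2.
  leading term x_1^2: subtract (-1)·g_3 from -3/7x_1^2 - 9/14x_1x_2 + 7/2x_1 - 3/2 → 0
  remainder 0.

S(g_3,g_4): leading monomials are coprime, so the S-polynomial reduces to 0 (Buchberger's first criterion).
Every S-polynomial of the final basis reduces to 0, so we have a Gröbner basis.
Inter-reduce: drop elements whose leading term is divisible by another's, tail-reduce, and make monic.

G = {x_1^2 + 3/2x_1x_2 - 49/6x_1 + 7/2, x_2^2 + 3/7x_1 + 1/7x_2}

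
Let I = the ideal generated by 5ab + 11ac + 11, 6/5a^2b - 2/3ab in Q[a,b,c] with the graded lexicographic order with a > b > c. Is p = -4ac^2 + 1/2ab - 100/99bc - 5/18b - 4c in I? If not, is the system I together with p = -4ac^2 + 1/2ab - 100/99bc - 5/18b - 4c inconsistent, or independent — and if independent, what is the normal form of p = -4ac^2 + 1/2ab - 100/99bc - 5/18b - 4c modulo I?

-4ac^2 + 1/2ab - 100/99bc - 5/18b - 4c lies in I (it reduces to 0).

First compute the reduced Gröbner basis of I by Buchberger's algorithm.
f_1 = 5ab + 11ac + 11, LT = ab.
f_2 = 6/5a^2b - 2/3ab, LT = a^2b.

S(f_1,f_2): lcm = a^2b. S = 11/5a^2c + 5/9ab + 11/5a.
  leading term a^2c: no divisor's leading term divides it; move 11/5a^2c to the remainder.
  leading term ab: subtract (1/9)·f_1 from 5/9ab + 11/5a → -11/9ac + 11/5a - 11/9
  leading term ac: no divisor's leading term divides it; move -11/9ac to the remainder.
  leading term a: no divisor's leading term divides it; move 11/5a to the remainder.
  leading term 1: no divisor's leading term divides it; move -11/9 to the remainder.
  remainder 11/5a^2c - 11/9ac + 11/5a - 11/9 ≠ 0; add h_3 = 11/5a^2c - 11/9ac + 11/5a - 11/9 to the basis.

S(f_1,h_3): lcm = a^2bc. S = 11/5a^2c^2 + 5/9abc - ab + 11/5ac + 5/9b.
  leading term a^2c^2: subtract (c)·h_3 from 11/5a^2c^2 + 5/9abc - ab + 11/5ac + 5/9b → 5/9abc + 11/9ac^2 - ab + 5/9b + 11/9c
  leading term abc: subtract (1/9c)·f_1 from 5/9abc + 11/9ac^2 - ab + 5/9b + 11/9c → -ab + 5/9b
  leading term ab: subtract (-1/5)·f_1 from -ab + 5/9b → 11/5ac + 5/9b + 11/5
  leading term ac: no divisor's leading term divides it; move 11/5ac to the remainder.
  leading term b: no divisor's leading term divides it; move 5/9b to the remainder.
  leading term 1: no divisor's leading term divides it; move 11/5 to the remainder.
  remainder 11/5ac + 5/9b + 11/5 ≠ 0; add h_4 = 11/5ac + 5/9b + 11/5 to the basis.

S(f_1,h_4): lcm = abc. S = 11/5ac^2 - 25/99b^2 - b + 11/5c.
  leading term ac^2: subtract (c)·h_4 from 11/5ac^2 - 25/99b^2 - b + 11/5c → -25/99b^2 - 5/9bc - b
  leading term b^2: no divisor's leading term divides it; move -25/99b^2 to the remainder.
  leading term bc: no divisor's leading term divides it; move -5/9bc to the remainder.
  leading term b: no divisor's leading term divides it; move -b to the remainder.
  remainder -25/99b^2 - 5/9bc - b ≠ 0; add h_5 = -25/99b^2 - 5/9bc - b to the basis.

The other S-polynomials (S(f_2,h_3), S(f_2,h_4), S(h_3,h_4), S(f_1,h_5), S(f_2,h_5), S(h_3,h_5), S(h_4,h_5)) all reduce to 0 modulo the current basis, so we have a Gröbner basis.
Inter-reduce: drop elements whose leading term is divisible by another's, tail-reduce, and make monic.
Reduced Gröbner basis: {ab - 5/9b, ac + 25/99b + 1, b^2 + 11/5bc + 99/25b}.
Label its elements g_1 = ab - 5/9b, g_2 = ac + 25/99b + 1, g_3 = b^2 + 11/5bc + 99/25b.

Reduce p = -4ac^2 + 1/2ab - 100/99bc - 5/18b - 4c modulo G:
  leading term ac^2: subtract (-4c)·g_2 from -4ac^2 + 1/2ab - 100/99bc - 5/18b - 4c → 1/2ab - 5/18b
  leading term ab: subtract (1/2)·g_1 from 1/2ab - 5/18b → 0
  normal form = 0.
Since the normal form is 0, p ∈ I.

The remainder on division by a Gröbner basis is unique — it is the normal form.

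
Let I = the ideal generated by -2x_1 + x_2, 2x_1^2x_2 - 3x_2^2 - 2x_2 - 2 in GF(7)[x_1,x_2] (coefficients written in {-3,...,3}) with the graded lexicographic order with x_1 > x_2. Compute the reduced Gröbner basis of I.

f_1 = -2x_1 + x_2, LT = x_1.
f_2 = 2x_1^2x_2 - 3x_2^2 - 2x_2 - 2, LT = x_1^2x_2.

S(f_1,f_2): lcm = x_1^2x_2. S = 3x_1x_2^2 - 2x_2^2 + x_2 + 1.
  leading term x_1x_2^2: subtract (2x_2^2)·f_1 from 3x_1x_2^2 - 2x_2^2 + x_2 + 1 → -2x_2^3 - 2x_2^2 + x_2 + 1
  leading term x_2^3: no divisor's leading term divides it; move -2x_2^3 to the remainder.
  leading term x_2^2: no divisor's leading term divides it; move -2x_2^2 to the remainder.
  leading term x_2: no divisor's leading term divides it; move x_2 to the remainder.
  leading term 1: no divisor's leading term divides it; move 1 to the remainder.
  remainder -2x_2^3 - 2x_2^2 + x_2 + 1 ≠ 0; add g_3 = -2x_2^3 - 2x_2^2 + x_2 + 1 to the basis.

The other S-polynomials (S(f_1,g_3), S(f_2,g_3)) all reduce to 0 modulo the current basis, so we have a Gröbner basis.
Inter-reduce: drop elements whose leading term is divisible by another's, tail-reduce, and make monic.

G = {x_2^3 + x_2^2 + 3x_2 + 3, x_1 + 3x_2}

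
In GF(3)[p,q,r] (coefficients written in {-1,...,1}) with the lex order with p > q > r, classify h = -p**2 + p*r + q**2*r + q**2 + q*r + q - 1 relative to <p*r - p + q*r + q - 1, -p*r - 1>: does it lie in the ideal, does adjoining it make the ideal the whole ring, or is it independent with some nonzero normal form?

-p**2 + p*r + q**2*r + q**2 + q*r + q - 1 lies in I (it reduces to 0).

First compute the reduced Gröbner basis of I by Buchberger's algorithm.
f_1 = p*r - p + q*r + q - 1, LT = p*r.
f_2 = -p*r - 1, LT = p*r.

S(f_1,f_2): lcm = p*r. S = -p + q*r + q + 1.
  leading term p: no divisor's leading term divides it; move -p to the remainder.
  leading term q*r: no divisor's leading term divides it; move q*r to the remainder.
  leading term q: no divisor's leading term divides it; move q to the remainder.
  leading term 1: no divisor's leading term divides it; move 1 to the remainder.
  remainder -p + q*r + q + 1 ≠ 0; add k_3 = -p + q*r + q + 1 to the basis.

S(f_1,k_3): lcm = p*r. S = -p + q*r**2 - q*r + q + r - 1.
  leading term p: subtract (1)·k_3 from -p + q*r**2 - q*r + q + r - 1 → q*r**2 + q*r + r + 1
  leading term q*r**2: no divisor's leading term divides it; move q*r**2 to the remainder.
  leading term q*r: no divisor's leading term divides it; move q*r to the remainder.
  leading term r: no divisor's leading term divides it; move r to the remainder.
  leading term 1: no divisor's leading term divides it; move 1 to the remainder.
  remainder q*r**2 + q*r + r + 1 ≠ 0; add k_4 = q*r**2 + q*r + r + 1 to the basis.

The other S-polynomials (S(f_2,k_3), S(f_1,k_4), S(f_2,k_4), S(k_3,k_4)) all reduce to 0 modulo the current basis, so we have a Gröbner basis.
Inter-reduce: drop elements whose leading term is divisible by another's, tail-reduce, and make monic.
Reduced Gröbner basis: {p - q*r - q - 1, q*r**2 + q*r + r + 1}.
Label its elements g_1 = p - q*r - q - 1, g_2 = q*r**2 + q*r + r + 1.

Reduce h = -p**2 + p*r + q**2*r + q**2 + q*r + q - 1 modulo G:
  leading term p**2: subtract (-p)·g_1 from -p**2 + p*r + q**2*r + q**2 + q*r + q - 1 → -p*q*r - p*q + p*r - p + q**2*r + q**2 + q*r + q - 1
  leading term p*q*r: subtract (-q*r)·g_1 from -p*q*r - p*q + p*r - p + q**2*r + q**2 + q*r + q - 1 → -p*q + p*r - p - q**2*r**2 + q**2 + q - 1
  leading term p*q: subtract (-q)·g_1 from -p*q + p*r - p - q**2*r**2 + q**2 + q - 1 → p*r - p - q**2*r**2 - q**2*r - 1
  leading term p*r: subtract (r)·g_1 from p*r - p - q**2*r**2 - q**2*r - 1 → -p - q**2*r**2 - q**2*r + q*r**2 + q*r + r - 1
  leading term p: subtract (-1)·g_1 from -p - q**2*r**2 - q**2*r + q*r**2 + q*r + r - 1 → -q**2*r**2 - q**2*r + q*r**2 - q + r + 1
  leading term q**2*r**2: subtract (-q)·g_2 from -q**2*r**2 - q**2*r + q*r**2 - q + r + 1 → q*r**2 + q*r + r + 1
  leading term q*r**2: subtract (1)·g_2 from q*r**2 + q*r + r + 1 → 0
  normal form = 0.
Since the normal form is 0, h ∈ I.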